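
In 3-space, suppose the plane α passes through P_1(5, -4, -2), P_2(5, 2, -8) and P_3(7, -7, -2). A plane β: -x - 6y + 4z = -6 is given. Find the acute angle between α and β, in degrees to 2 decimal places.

P_1P_2 = (0, 6, -6), P_1P_3 = (2, -3, 0); a normal to α is P_1P_2 × P_1P_3 = (-18, -12, -12).
Using P_1: α has equation -18x - 12y - 12z = -18.
cos θ = |n₁·n₂| / (|n₁||n₂|) = |42| / (√612 · √53).
θ = arccos(0.23320) ≈ 76.51°.

76.51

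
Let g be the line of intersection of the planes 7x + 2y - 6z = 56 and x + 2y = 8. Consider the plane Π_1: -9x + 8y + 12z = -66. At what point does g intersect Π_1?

(2, 3, -6)

Direction of g: (7, 2, -6) × (1, 2, 0) = (12, -6, 12).
A point on g: solving the two plane equations with x = -6 gives (-6, 7, -14).
Substitute r = (-6, 7, -14) + t(12, -6, 12) into the plane: -58 + (-12)t = -66, so t = 2/3.
Intersection: (-6, 7, -14) + (2/3)·(12, -6, 12) = (2, 3, -6).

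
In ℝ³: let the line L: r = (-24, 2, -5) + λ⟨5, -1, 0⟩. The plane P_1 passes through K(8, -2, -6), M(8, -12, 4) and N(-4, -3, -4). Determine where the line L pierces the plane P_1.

(-4, -2, -5)

KM = (0, -10, 10), KN = (-12, -1, 2); a normal to P_1 is KM × KN = (-10, -120, -120).
Using K: P_1 has equation -10x - 120y - 120z = 880.
Substitute r = (-24, 2, -5) + t(5, -1, 0) into the plane: 600 + 70t = 880, so t = 4.
Intersection: (-24, 2, -5) + 4·(5, -1, 0) = (-4, -2, -5).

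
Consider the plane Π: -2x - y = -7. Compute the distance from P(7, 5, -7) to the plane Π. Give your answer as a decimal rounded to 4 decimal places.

n·P − d = (-2)·(7) + (-1)·(5) + (0)·(-7) − (-7) = -12; |n| = √5.
Distance = |-12| / √5 = 12/√5 ≈ 5.3666.

5.3666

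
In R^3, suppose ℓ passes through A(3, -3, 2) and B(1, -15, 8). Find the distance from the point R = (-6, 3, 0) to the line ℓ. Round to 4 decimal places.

9.8654

A direction vector for ℓ is B − A = (-2, -12, 6).
Taking (3, -3, 2) on ℓ with direction v = (-2, -12, 6): w = R − (3, -3, 2) = (-9, 6, -2), and w × v = (12, 58, 120).
Distance = |w × v| / |v| = √17908 / √184 ≈ 9.8654.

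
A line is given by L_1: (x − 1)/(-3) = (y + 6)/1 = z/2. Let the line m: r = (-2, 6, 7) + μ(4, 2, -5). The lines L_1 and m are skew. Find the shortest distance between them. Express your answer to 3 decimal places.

L_1 has direction (-3, 1, 2) through (1, -6, 0).
Common perpendicular direction n = (-3, 1, 2) × (4, 2, -5) = (-9, -7, -10).
With w = (-2, 6, 7) − (1, -6, 0) = (-3, 12, 7), w · n = -127.
Distance = |w · n| / |n| = |-127| / √230 ≈ 8.374.

8.374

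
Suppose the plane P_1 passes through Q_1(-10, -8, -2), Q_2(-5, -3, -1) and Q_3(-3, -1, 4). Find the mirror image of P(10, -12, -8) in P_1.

(-14, 12, -8)

Q_1Q_2 = (5, 5, 1), Q_1Q_3 = (7, 7, 6); a normal to P_1 is Q_1Q_2 × Q_1Q_3 = (23, -23, 0).
Using Q_1: P_1 has equation 23x - 23y = -46.
λ = (n·P − d)/|n|² = (506 − (-46))/1058 = 12/23.
Reflection = P − 2λn = (10, -12, -8) − (24/23)·(23, -23, 0) = (-14, 12, -8).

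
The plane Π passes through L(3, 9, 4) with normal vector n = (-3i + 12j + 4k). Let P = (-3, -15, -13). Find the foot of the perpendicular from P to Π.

Π: n·r = n·L gives -3x + 12y + 4z = 115.
Foot = P − λn with λ = (n·P − d)/|n|² = (-223 − 115)/169 = -2.
Foot = (-3, -15, -13) − (-2)·(-3, 12, 4) = (-9, 9, -5).

(-9, 9, -5)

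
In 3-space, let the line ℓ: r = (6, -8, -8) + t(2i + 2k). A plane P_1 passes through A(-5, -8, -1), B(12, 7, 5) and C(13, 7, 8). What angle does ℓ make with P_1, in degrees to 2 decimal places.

18.93

AB = (17, 15, 6), AC = (18, 15, 9); a normal to P_1 is AB × AC = (45, -45, -15).
Using A: P_1 has equation 45x - 45y - 15z = 150.
sin θ = |n·v| / (|n||v|) = |60| / (√4275 · √8) = 0.32444.
θ ≈ 18.93°.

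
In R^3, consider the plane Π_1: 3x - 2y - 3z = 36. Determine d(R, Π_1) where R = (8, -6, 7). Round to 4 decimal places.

4.4772

n·R − d = (3)·(8) + (-2)·(-6) + (-3)·(7) − 36 = -21; |n| = √22.
Distance = |-21| / √22 = 21/√22 ≈ 4.4772.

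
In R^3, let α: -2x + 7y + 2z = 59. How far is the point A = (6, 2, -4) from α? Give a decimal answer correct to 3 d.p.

n·A − d = (-2)·(6) + (7)·(2) + (2)·(-4) − 59 = -65; |n| = √57.
Distance = |-65| / √57 = 65/√57 ≈ 8.609.

8.609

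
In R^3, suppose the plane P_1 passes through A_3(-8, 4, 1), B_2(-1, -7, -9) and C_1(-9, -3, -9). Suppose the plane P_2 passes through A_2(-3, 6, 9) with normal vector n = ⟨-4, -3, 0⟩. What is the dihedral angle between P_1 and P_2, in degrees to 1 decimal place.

A_3B_2 = (7, -11, -10), A_3C_1 = (-1, -7, -10); a normal to P_1 is A_3B_2 × A_3C_1 = (40, 80, -60).
Using A_3: P_1 has equation 40x + 80y - 60z = -60.
P_2: n·r = n·A_2 gives -4x - 3y = -6.
cos θ = |n₁·n₂| / (|n₁||n₂|) = |-400| / (√11600 · √25).
θ = arccos(0.74278) ≈ 42.0°.

42.0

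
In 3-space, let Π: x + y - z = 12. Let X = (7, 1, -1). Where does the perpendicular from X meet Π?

Foot = X − λn with λ = (n·X − d)/|n|² = (9 − 12)/3 = -1.
Foot = (7, 1, -1) − (-1)·(1, 1, -1) = (8, 2, -2).

(8, 2, -2)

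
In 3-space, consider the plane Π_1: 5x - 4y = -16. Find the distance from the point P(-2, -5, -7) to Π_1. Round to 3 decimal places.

n·P − d = (5)·(-2) + (-4)·(-5) + (0)·(-7) − (-16) = 26; |n| = √41.
Distance = |26| / √41 = 26/√41 ≈ 4.061.

4.061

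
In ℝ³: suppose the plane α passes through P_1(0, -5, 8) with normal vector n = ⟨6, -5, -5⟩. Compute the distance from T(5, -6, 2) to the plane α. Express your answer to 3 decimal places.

7.009

α: n·r = n·P_1 gives 6x - 5y - 5z = -15.
n·T − d = (6)·(5) + (-5)·(-6) + (-5)·(2) − (-15) = 65; |n| = √86.
Distance = |65| / √86 = 65/√86 ≈ 7.009.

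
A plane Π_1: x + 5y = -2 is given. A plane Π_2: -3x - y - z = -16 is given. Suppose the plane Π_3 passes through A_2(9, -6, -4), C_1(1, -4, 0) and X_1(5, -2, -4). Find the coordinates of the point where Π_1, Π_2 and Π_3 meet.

A_2C_1 = (-8, 2, 4), A_2X_1 = (-4, 4, 0); a normal to Π_3 is A_2C_1 × A_2X_1 = (-16, -16, -24).
Using A_2: Π_3 has equation -16x - 16y - 24z = 48.
Solving the 3×3 linear system x + 5y = -2, -3x - y - z = -16, -16x - 16y - 24z = 48 (e.g. by elimination or Cramer's rule, determinant = -272) gives (8, -2, -6).

(8, -2, -6)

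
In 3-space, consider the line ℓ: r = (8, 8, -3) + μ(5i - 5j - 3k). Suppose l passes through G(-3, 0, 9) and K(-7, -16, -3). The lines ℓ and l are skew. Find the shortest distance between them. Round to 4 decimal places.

A direction vector for l is K − G = (-4, -16, -12).
Common perpendicular direction n = (5, -5, -3) × (-4, -16, -12) = (12, 72, -100).
With w = (-3, 0, 9) − (8, 8, -3) = (-11, -8, 12), w · n = -1908.
Distance = |w · n| / |n| = |-1908| / √15328 ≈ 15.4112.

15.4112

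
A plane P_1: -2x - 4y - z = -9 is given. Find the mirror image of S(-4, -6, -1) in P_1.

(4, 10, 3)

λ = (n·S − d)/|n|² = (33 − (-9))/21 = 2.
Reflection = S − 2λn = (-4, -6, -1) − 4·(-2, -4, -1) = (4, 10, 3).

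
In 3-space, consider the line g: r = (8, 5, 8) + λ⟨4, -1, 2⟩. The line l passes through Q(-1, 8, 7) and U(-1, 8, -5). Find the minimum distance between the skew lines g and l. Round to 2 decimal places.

A direction vector for l is U − Q = (0, 0, -12).
Common perpendicular direction n = (4, -1, 2) × (0, 0, -12) = (12, 48, 0).
With w = (-1, 8, 7) − (8, 5, 8) = (-9, 3, -1), w · n = 36.
Distance = |w · n| / |n| = |36| / √2448 ≈ 0.73.

0.73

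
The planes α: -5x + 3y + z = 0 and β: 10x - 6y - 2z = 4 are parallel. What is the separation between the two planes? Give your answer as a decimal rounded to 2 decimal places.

Rescale β by 1/(-2): -5x + 3y + z = -2. Then distance = |0 − (-2)| / √35 ≈ 0.34.

0.34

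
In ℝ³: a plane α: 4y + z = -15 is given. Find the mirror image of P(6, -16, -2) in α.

λ = (n·P − d)/|n|² = (-66 − (-15))/17 = -3.
Reflection = P − 2λn = (6, -16, -2) − (-6)·(0, 4, 1) = (6, 8, 4).

(6, 8, 4)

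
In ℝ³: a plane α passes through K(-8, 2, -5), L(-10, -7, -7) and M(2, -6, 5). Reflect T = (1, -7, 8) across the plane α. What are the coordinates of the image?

(5, -7, 4)

KL = (-2, -9, -2), KM = (10, -8, 10); a normal to α is KL × KM = (-106, 0, 106).
Using K: α has equation -106x + 106z = 318.
λ = (n·T − d)/|n|² = (742 − 318)/22472 = 1/53.
Reflection = T − 2λn = (1, -7, 8) − (2/53)·(-106, 0, 106) = (5, -7, 4).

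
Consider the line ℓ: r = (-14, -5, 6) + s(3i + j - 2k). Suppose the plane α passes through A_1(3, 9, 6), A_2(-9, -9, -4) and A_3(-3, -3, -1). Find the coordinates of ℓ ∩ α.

(-5, -2, 0)

A_1A_2 = (-12, -18, -10), A_1A_3 = (-6, -12, -7); a normal to α is A_1A_2 × A_1A_3 = (6, -24, 36).
Using A_1: α has equation 6x - 24y + 36z = 18.
Substitute r = (-14, -5, 6) + t(3, 1, -2) into the plane: 252 + (-78)t = 18, so t = 3.
Intersection: (-14, -5, 6) + 3·(3, 1, -2) = (-5, -2, 0).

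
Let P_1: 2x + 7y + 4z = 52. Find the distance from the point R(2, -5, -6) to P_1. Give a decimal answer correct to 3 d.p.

12.881

n·R − d = (2)·(2) + (7)·(-5) + (4)·(-6) − 52 = -107; |n| = √69.
Distance = |-107| / √69 = 107/√69 ≈ 12.881.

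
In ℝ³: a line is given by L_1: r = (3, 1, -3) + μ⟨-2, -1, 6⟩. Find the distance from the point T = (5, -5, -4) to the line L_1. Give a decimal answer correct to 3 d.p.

6.373

Taking (3, 1, -3) on L_1 with direction v = (-2, -1, 6): w = T − (3, 1, -3) = (2, -6, -1), and w × v = (-37, -10, -14).
Distance = |w × v| / |v| = √1665 / √41 ≈ 6.373.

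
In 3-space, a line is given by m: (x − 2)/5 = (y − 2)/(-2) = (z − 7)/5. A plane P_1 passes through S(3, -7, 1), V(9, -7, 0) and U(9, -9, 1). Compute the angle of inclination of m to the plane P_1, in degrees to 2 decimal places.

m has direction (5, -2, 5) through (2, 2, 7).
SV = (6, 0, -1), SU = (6, -2, 0); a normal to P_1 is SV × SU = (-2, -6, -12).
Using S: P_1 has equation -2x - 6y - 12z = 24.
sin θ = |n·v| / (|n||v|) = |-58| / (√184 · √54) = 0.58186.
θ ≈ 35.58°.

35.58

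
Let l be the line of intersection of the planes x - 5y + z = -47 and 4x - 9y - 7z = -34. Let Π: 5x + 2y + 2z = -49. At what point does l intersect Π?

(-9, 6, -8)

Direction of l: (1, -5, 1) × (4, -9, -7) = (44, 11, 11).
A point on l: solving the two plane equations with x = -25 gives (-25, 2, -12).
Substitute r = (-25, 2, -12) + t(44, 11, 11) into the plane: -145 + 264t = -49, so t = 4/11.
Intersection: (-25, 2, -12) + (4/11)·(44, 11, 11) = (-9, 6, -8).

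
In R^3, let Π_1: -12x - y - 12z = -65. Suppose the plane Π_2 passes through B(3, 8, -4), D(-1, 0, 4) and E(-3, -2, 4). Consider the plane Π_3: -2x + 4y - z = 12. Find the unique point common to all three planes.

(3, 5, 2)

BD = (-4, -8, 8), BE = (-6, -10, 8); a normal to Π_2 is BD × BE = (16, -16, -8).
Using B: Π_2 has equation 16x - 16y - 8z = -48.
Solving the 3×3 linear system -12x - y - 12z = -65, 16x - 16y - 8z = -48, -2x + 4y - z = 12 (e.g. by elimination or Cramer's rule, determinant = -992) gives (3, 5, 2).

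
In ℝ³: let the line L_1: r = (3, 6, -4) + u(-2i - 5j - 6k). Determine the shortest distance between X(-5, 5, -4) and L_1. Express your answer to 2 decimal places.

Taking (3, 6, -4) on L_1 with direction v = (-2, -5, -6): w = X − (3, 6, -4) = (-8, -1, 0), and w × v = (6, -48, 38).
Distance = |w × v| / |v| = √3784 / √65 ≈ 7.63.

7.63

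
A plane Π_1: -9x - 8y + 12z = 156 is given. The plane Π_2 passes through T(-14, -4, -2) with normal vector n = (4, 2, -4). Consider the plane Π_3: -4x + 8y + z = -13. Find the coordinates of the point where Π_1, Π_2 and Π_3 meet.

Π_2: n·r = n·T gives 4x + 2y - 4z = -56.
Solving the 3×3 linear system -9x - 8y + 12z = 156, 4x + 2y - 4z = -56, -4x + 8y + z = -13 (e.g. by elimination or Cramer's rule, determinant = 78) gives (-8, -6, 3).

(-8, -6, 3)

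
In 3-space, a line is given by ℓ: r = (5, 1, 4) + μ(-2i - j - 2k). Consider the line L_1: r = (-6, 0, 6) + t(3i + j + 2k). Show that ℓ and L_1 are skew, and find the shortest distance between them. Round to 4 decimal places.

Common perpendicular direction n = (-2, -1, -2) × (3, 1, 2) = (0, -2, 1).
With w = (-6, 0, 6) − (5, 1, 4) = (-11, -1, 2), w · n = 4.
Since n ≠ 0 the lines are not parallel, and w · n = 4 ≠ 0 so they do not intersect; hence they are skew.
Distance = |w · n| / |n| = |4| / √5 ≈ 1.7889.

1.7889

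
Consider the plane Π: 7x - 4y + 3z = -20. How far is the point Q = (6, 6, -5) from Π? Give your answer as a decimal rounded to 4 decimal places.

n·Q − d = (7)·(6) + (-4)·(6) + (3)·(-5) − (-20) = 23; |n| = √74.
Distance = |23| / √74 = 23/√74 ≈ 2.6737.

2.6737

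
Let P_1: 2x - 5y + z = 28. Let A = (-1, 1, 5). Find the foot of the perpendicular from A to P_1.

(1, -4, 6)

Foot = A − λn with λ = (n·A − d)/|n|² = (-2 − 28)/30 = -1.
Foot = (-1, 1, 5) − (-1)·(2, -5, 1) = (1, -4, 6).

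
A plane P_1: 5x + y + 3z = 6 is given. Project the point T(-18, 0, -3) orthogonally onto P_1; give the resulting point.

(-3, 3, 6)

Foot = T − λn with λ = (n·T − d)/|n|² = (-99 − 6)/35 = -3.
Foot = (-18, 0, -3) − (-3)·(5, 1, 3) = (-3, 3, 6).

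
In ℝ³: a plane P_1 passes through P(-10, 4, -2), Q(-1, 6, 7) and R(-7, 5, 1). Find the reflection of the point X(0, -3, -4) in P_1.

PQ = (9, 2, 9), PR = (3, 1, 3); a normal to P_1 is PQ × PR = (-3, 0, 3).
Using P: P_1 has equation -3x + 3z = 24.
λ = (n·X − d)/|n|² = (-12 − 24)/18 = -2.
Reflection = X − 2λn = (0, -3, -4) − (-4)·(-3, 0, 3) = (-12, -3, 8).

(-12, -3, 8)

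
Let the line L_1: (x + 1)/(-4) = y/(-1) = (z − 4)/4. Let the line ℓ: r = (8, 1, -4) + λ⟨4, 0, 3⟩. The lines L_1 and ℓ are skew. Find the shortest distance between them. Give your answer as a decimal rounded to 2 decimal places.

1.09

L_1 has direction (-4, -1, 4) through (-1, 0, 4).
Common perpendicular direction n = (-4, -1, 4) × (4, 0, 3) = (-3, 28, 4).
With w = (8, 1, -4) − (-1, 0, 4) = (9, 1, -8), w · n = -31.
Distance = |w · n| / |n| = |-31| / √809 ≈ 1.09.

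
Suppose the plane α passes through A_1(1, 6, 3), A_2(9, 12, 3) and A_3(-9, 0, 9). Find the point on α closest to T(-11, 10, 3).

(-5, 2, 5)

A_1A_2 = (8, 6, 0), A_1A_3 = (-10, -6, 6); a normal to α is A_1A_2 × A_1A_3 = (36, -48, 12).
Using A_1: α has equation 36x - 48y + 12z = -216.
Foot = T − λn with λ = (n·T − d)/|n|² = (-840 − (-216))/3744 = -1/6.
Foot = (-11, 10, 3) − (-1/6)·(36, -48, 12) = (-5, 2, 5).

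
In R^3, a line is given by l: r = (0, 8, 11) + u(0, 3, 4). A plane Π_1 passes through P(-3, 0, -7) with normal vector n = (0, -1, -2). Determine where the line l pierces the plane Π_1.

(0, -4, -5)

Π_1: n·r = n·P gives -y - 2z = 14.
Substitute r = (0, 8, 11) + t(0, 3, 4) into the plane: -30 + (-11)t = 14, so t = -4.
Intersection: (0, 8, 11) + (-4)·(0, 3, 4) = (0, -4, -5).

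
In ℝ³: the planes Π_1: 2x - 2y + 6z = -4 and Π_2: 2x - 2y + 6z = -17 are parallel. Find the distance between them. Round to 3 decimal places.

1.960

Same normal n = (2, -2, 6) with |n| = √44; distance = |-4 − (-17)| / |n| = 13/√44 ≈ 1.960.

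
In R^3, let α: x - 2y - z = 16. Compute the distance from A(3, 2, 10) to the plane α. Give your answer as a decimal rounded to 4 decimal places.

11.0227

n·A − d = (1)·(3) + (-2)·(2) + (-1)·(10) − 16 = -27; |n| = √6.
Distance = |-27| / √6 = 27/√6 ≈ 11.0227.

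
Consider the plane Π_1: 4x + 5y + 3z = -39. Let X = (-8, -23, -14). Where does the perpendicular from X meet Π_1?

(4, -8, -5)

Foot = X − λn with λ = (n·X − d)/|n|² = (-189 − (-39))/50 = -3.
Foot = (-8, -23, -14) − (-3)·(4, 5, 3) = (4, -8, -5).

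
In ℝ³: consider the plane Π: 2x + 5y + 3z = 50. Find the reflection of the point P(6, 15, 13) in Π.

(-2, -5, 1)

λ = (n·P − d)/|n|² = (126 − 50)/38 = 2.
Reflection = P − 2λn = (6, 15, 13) − 4·(2, 5, 3) = (-2, -5, 1).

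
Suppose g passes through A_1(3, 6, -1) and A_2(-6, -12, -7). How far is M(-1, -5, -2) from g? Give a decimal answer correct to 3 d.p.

A direction vector for g is A_2 − A_1 = (-9, -18, -6).
Taking (3, 6, -1) on g with direction v = (-9, -18, -6): w = M − (3, 6, -1) = (-4, -11, -1), and w × v = (48, -15, -27).
Distance = |w × v| / |v| = √3258 / √441 ≈ 2.718.

2.718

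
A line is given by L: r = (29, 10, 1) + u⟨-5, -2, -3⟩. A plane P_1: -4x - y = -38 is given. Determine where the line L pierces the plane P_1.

(9, 2, -11)

Substitute r = (29, 10, 1) + t(-5, -2, -3) into the plane: -126 + 22t = -38, so t = 4.
Intersection: (29, 10, 1) + 4·(-5, -2, -3) = (9, 2, -11).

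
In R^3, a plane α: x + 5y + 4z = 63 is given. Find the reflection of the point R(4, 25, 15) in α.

λ = (n·R − d)/|n|² = (189 − 63)/42 = 3.
Reflection = R − 2λn = (4, 25, 15) − 6·(1, 5, 4) = (-2, -5, -9).

(-2, -5, -9)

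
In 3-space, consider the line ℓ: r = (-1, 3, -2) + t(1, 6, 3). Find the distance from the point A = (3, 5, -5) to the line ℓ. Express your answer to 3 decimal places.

Taking (-1, 3, -2) on ℓ with direction v = (1, 6, 3): w = A − (-1, 3, -2) = (4, 2, -3), and w × v = (24, -15, 22).
Distance = |w × v| / |v| = √1285 / √46 ≈ 5.285.

5.285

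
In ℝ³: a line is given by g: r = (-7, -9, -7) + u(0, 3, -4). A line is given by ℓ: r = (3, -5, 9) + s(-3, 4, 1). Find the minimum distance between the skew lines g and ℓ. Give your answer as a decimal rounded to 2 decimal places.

15.78

Common perpendicular direction n = (0, 3, -4) × (-3, 4, 1) = (19, 12, 9).
With w = (3, -5, 9) − (-7, -9, -7) = (10, 4, 16), w · n = 382.
Distance = |w · n| / |n| = |382| / √586 ≈ 15.78.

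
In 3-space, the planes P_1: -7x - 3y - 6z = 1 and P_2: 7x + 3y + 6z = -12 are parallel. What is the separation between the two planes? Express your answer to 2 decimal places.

Rescale P_2 by 1/(-1): -7x - 3y - 6z = 12. Then distance = |1 − 12| / √94 ≈ 1.13.

1.13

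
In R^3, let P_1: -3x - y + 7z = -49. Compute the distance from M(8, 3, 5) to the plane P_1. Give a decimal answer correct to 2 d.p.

7.42

n·M − d = (-3)·(8) + (-1)·(3) + (7)·(5) − (-49) = 57; |n| = √59.
Distance = |57| / √59 = 57/√59 ≈ 7.42.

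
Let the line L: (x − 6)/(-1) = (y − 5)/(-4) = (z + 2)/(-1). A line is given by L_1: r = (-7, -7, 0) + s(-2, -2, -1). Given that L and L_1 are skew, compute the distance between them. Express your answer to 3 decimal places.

7.809

L has direction (-1, -4, -1) through (6, 5, -2).
Common perpendicular direction n = (-1, -4, -1) × (-2, -2, -1) = (2, 1, -6).
With w = (-7, -7, 0) − (6, 5, -2) = (-13, -12, 2), w · n = -50.
Distance = |w · n| / |n| = |-50| / √41 ≈ 7.809.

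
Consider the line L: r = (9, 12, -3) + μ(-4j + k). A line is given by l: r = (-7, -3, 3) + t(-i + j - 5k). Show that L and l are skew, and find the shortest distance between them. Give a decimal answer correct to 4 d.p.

16.0990

Common perpendicular direction n = (0, -4, 1) × (-1, 1, -5) = (19, -1, -4).
With w = (-7, -3, 3) − (9, 12, -3) = (-16, -15, 6), w · n = -313.
Since n ≠ 0 the lines are not parallel, and w · n = -313 ≠ 0 so they do not intersect; hence they are skew.
Distance = |w · n| / |n| = |-313| / √378 ≈ 16.0990.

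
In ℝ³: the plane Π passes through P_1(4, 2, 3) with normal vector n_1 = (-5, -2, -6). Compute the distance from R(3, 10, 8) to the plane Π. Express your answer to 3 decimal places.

5.085

Π: n_1·r = n_1·P_1 gives -5x - 2y - 6z = -42.
n·R − d = (-5)·(3) + (-2)·(10) + (-6)·(8) − (-42) = -41; |n| = √65.
Distance = |-41| / √65 = 41/√65 ≈ 5.085.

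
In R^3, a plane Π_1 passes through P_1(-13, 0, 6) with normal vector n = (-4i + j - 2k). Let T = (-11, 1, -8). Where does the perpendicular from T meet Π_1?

Π_1: n·r = n·P_1 gives -4x + y - 2z = 40.
Foot = T − λn with λ = (n·T − d)/|n|² = (61 − 40)/21 = 1.
Foot = (-11, 1, -8) − 1·(-4, 1, -2) = (-7, 0, -6).

(-7, 0, -6)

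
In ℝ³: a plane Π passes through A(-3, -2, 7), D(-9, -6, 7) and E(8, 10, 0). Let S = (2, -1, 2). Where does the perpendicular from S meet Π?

(0, 2, 4)

AD = (-6, -4, 0), AE = (11, 12, -7); a normal to Π is AD × AE = (28, -42, -28).
Using A: Π has equation 28x - 42y - 28z = -196.
Foot = S − λn with λ = (n·S − d)/|n|² = (42 − (-196))/3332 = 1/14.
Foot = (2, -1, 2) − (1/14)·(28, -42, -28) = (0, 2, 4).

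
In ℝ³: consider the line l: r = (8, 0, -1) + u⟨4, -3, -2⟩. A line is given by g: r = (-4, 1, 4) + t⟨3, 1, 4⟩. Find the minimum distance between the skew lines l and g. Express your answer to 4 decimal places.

5.9401

Common perpendicular direction n = (4, -3, -2) × (3, 1, 4) = (-10, -22, 13).
With w = (-4, 1, 4) − (8, 0, -1) = (-12, 1, 5), w · n = 163.
Distance = |w · n| / |n| = |163| / √753 ≈ 5.9401.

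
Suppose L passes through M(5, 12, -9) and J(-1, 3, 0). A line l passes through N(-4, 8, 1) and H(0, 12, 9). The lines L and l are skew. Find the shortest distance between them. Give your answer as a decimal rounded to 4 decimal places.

5.5043

A direction vector for L is J − M = (-6, -9, 9).
A direction vector for l is H − N = (4, 4, 8).
Common perpendicular direction n = (-6, -9, 9) × (4, 4, 8) = (-108, 84, 12).
With w = (-4, 8, 1) − (5, 12, -9) = (-9, -4, 10), w · n = 756.
Distance = |w · n| / |n| = |756| / √18864 ≈ 5.5043.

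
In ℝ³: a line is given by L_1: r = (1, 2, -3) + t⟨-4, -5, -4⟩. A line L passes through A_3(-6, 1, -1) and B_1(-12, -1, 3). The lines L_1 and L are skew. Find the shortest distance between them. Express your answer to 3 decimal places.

2.091

A direction vector for L is B_1 − A_3 = (-6, -2, 4).
Common perpendicular direction n = (-4, -5, -4) × (-6, -2, 4) = (-28, 40, -22).
With w = (-6, 1, -1) − (1, 2, -3) = (-7, -1, 2), w · n = 112.
Distance = |w · n| / |n| = |112| / √2868 ≈ 2.091.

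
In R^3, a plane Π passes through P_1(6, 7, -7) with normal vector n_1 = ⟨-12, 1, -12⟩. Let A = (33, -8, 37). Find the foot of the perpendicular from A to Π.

(-3, -5, 1)

Π: n_1·r = n_1·P_1 gives -12x + y - 12z = 19.
Foot = A − λn with λ = (n·A − d)/|n|² = (-848 − 19)/289 = -3.
Foot = (33, -8, 37) − (-3)·(-12, 1, -12) = (-3, -5, 1).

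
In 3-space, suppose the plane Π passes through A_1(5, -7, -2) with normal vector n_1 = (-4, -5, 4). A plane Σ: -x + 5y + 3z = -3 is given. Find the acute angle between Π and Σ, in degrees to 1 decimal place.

Π: n_1·r = n_1·A_1 gives -4x - 5y + 4z = 7.
cos θ = |n₁·n₂| / (|n₁||n₂|) = |-9| / (√57 · √35).
θ = arccos(0.20150) ≈ 78.4°.

78.4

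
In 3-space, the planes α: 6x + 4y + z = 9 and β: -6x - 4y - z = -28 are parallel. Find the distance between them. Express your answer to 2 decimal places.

2.61

Rescale β by 1/(-1): 6x + 4y + z = 28. Then distance = |9 − 28| / √53 ≈ 2.61.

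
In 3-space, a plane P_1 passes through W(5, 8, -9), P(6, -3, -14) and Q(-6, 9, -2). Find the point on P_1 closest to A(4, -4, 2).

WP = (1, -11, -5), WQ = (-11, 1, 7); a normal to P_1 is WP × WQ = (-72, 48, -120).
Using W: P_1 has equation -72x + 48y - 120z = 1104.
Foot = A − λn with λ = (n·A − d)/|n|² = (-720 − 1104)/21888 = -1/12.
Foot = (4, -4, 2) − (-1/12)·(-72, 48, -120) = (-2, 0, -8).

(-2, 0, -8)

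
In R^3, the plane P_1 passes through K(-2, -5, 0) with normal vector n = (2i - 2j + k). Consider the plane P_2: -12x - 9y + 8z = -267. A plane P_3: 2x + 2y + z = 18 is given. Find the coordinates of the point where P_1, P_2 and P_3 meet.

P_1: n·r = n·K gives 2x - 2y + z = 6.
Solving the 3×3 linear system 2x - 2y + z = 6, -12x - 9y + 8z = -267, 2x + 2y + z = 18 (e.g. by elimination or Cramer's rule, determinant = -112) gives (12, 3, -12).

(12, 3, -12)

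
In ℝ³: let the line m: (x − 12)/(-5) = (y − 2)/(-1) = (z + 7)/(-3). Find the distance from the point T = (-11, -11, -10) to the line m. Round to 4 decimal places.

m has direction (-5, -1, -3) through (12, 2, -7).
Taking (12, 2, -7) on m with direction v = (-5, -1, -3): w = T − (12, 2, -7) = (-23, -13, -3), and w × v = (36, -54, -42).
Distance = |w × v| / |v| = √5976 / √35 ≈ 13.0669.

13.0669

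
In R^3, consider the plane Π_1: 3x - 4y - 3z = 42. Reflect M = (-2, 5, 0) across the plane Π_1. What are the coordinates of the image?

(10, -11, -12)

λ = (n·M − d)/|n|² = (-26 − 42)/34 = -2.
Reflection = M − 2λn = (-2, 5, 0) − (-4)·(3, -4, -3) = (10, -11, -12).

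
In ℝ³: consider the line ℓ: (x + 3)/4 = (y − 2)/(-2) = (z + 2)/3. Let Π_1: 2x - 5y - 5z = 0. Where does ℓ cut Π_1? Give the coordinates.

ℓ has direction (4, -2, 3) through (-3, 2, -2).
Substitute r = (-3, 2, -2) + t(4, -2, 3) into the plane: -6 + 3t = 0, so t = 2.
Intersection: (-3, 2, -2) + 2·(4, -2, 3) = (5, -2, 4).

(5, -2, 4)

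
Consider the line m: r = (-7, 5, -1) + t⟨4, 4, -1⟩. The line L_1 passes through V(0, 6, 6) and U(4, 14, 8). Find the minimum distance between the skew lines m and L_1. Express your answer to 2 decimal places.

A direction vector for L_1 is U − V = (4, 8, 2).
Common perpendicular direction n = (4, 4, -1) × (4, 8, 2) = (16, -12, 16).
With w = (0, 6, 6) − (-7, 5, -1) = (7, 1, 7), w · n = 212.
Distance = |w · n| / |n| = |212| / √656 ≈ 8.28.

8.28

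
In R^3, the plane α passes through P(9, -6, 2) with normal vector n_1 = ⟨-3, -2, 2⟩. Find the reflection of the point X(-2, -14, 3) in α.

(16, -2, -9)

α: n_1·r = n_1·P gives -3x - 2y + 2z = -11.
λ = (n·X − d)/|n|² = (40 − (-11))/17 = 3.
Reflection = X − 2λn = (-2, -14, 3) − 6·(-3, -2, 2) = (16, -2, -9).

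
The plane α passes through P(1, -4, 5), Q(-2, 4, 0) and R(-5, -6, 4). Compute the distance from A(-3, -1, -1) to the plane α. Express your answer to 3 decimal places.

PQ = (-3, 8, -5), PR = (-6, -2, -1); a normal to α is PQ × PR = (-18, 27, 54).
Using P: α has equation -18x + 27y + 54z = 144.
n·A − d = (-18)·(-3) + (27)·(-1) + (54)·(-1) − 144 = -171; |n| = √3969.
Distance = |-171| / √3969 = 171/√3969 ≈ 2.714.

2.714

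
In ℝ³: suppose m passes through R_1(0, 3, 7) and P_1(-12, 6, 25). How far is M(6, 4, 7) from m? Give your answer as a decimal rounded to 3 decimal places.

5.198

A direction vector for m is P_1 − R_1 = (-12, 3, 18).
Taking (0, 3, 7) on m with direction v = (-12, 3, 18): w = M − (0, 3, 7) = (6, 1, 0), and w × v = (18, -108, 30).
Distance = |w × v| / |v| = √12888 / √477 ≈ 5.198.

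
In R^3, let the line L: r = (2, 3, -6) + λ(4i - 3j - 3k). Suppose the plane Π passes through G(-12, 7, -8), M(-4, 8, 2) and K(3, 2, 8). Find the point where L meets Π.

GM = (8, 1, 10), GK = (15, -5, 16); a normal to Π is GM × GK = (66, 22, -55).
Using G: Π has equation 66x + 22y - 55z = -198.
Substitute r = (2, 3, -6) + t(4, -3, -3) into the plane: 528 + 363t = -198, so t = -2.
Intersection: (2, 3, -6) + (-2)·(4, -3, -3) = (-6, 9, 0).

(-6, 9, 0)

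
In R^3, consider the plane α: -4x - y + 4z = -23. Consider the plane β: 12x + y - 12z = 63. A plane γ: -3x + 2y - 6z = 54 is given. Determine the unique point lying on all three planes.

Solving the 3×3 linear system -4x - y + 4z = -23, 12x + y - 12z = 63, -3x + 2y - 6z = 54 (e.g. by elimination or Cramer's rule, determinant = -72) gives (-2, 3, -7).

(-2, 3, -7)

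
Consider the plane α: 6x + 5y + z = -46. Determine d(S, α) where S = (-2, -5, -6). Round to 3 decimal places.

n·S − d = (6)·(-2) + (5)·(-5) + (1)·(-6) − (-46) = 3; |n| = √62.
Distance = |3| / √62 = 3/√62 ≈ 0.381.

0.381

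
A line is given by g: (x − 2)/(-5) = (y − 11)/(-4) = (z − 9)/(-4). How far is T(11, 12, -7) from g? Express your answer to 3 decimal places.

g has direction (-5, -4, -4) through (2, 11, 9).
Taking (2, 11, 9) on g with direction v = (-5, -4, -4): w = T − (2, 11, 9) = (9, 1, -16), and w × v = (-68, 116, -31).
Distance = |w × v| / |v| = √19041 / √57 ≈ 18.277.

18.277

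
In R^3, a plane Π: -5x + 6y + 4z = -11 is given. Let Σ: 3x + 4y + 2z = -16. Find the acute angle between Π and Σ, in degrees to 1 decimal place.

68.9

cos θ = |n₁·n₂| / (|n₁||n₂|) = |17| / (√77 · √29).
θ = arccos(0.35975) ≈ 68.9°.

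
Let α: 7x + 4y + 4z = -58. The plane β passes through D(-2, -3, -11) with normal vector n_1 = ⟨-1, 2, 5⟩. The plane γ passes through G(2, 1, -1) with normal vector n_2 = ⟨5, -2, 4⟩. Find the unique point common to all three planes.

β: n_1·r = n_1·D gives -x + 2y + 5z = -59.
γ: n_2·r = n_2·G gives 5x - 2y + 4z = 4.
Solving the 3×3 linear system 7x + 4y + 4z = -58, -x + 2y + 5z = -59, 5x - 2y + 4z = 4 (e.g. by elimination or Cramer's rule, determinant = 210) gives (2, -11, -7).

(2, -11, -7)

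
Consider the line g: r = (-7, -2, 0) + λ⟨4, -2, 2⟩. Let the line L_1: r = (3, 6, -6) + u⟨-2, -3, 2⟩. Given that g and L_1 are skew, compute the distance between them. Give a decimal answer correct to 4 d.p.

0.9950

Common perpendicular direction n = (4, -2, 2) × (-2, -3, 2) = (2, -12, -16).
With w = (3, 6, -6) − (-7, -2, 0) = (10, 8, -6), w · n = 20.
Distance = |w · n| / |n| = |20| / √404 ≈ 0.9950.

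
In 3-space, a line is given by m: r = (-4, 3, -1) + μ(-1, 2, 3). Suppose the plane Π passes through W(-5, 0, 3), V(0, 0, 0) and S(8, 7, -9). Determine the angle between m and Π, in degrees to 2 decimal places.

47.19

WV = (5, 0, -3), WS = (13, 7, -12); a normal to Π is WV × WS = (21, 21, 35).
Using W: Π has equation 21x + 21y + 35z = 0.
sin θ = |n·v| / (|n||v|) = |126| / (√2107 · √14) = 0.73363.
θ ≈ 47.19°.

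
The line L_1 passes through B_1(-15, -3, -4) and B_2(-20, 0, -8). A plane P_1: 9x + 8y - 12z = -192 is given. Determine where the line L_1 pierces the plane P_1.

A direction vector for L_1 is B_2 − B_1 = (-5, 3, -4).
Substitute r = (-15, -3, -4) + t(-5, 3, -4) into the plane: -111 + 27t = -192, so t = -3.
Intersection: (-15, -3, -4) + (-3)·(-5, 3, -4) = (0, -12, 8).

(0, -12, 8)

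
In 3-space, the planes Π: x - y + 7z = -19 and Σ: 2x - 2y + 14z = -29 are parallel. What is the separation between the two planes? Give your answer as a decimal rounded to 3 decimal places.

Rescale Σ by 1/2: x - y + 7z = -29/2. Then distance = |-19 − (-29/2)| / √51 ≈ 0.630.

0.630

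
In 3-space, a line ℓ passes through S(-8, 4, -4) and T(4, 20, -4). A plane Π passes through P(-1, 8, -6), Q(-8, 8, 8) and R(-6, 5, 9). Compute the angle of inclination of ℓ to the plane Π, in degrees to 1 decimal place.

65.3

A direction vector for ℓ is T − S = (12, 16, 0).
PQ = (-7, 0, 14), PR = (-5, -3, 15); a normal to Π is PQ × PR = (42, 35, 21).
Using P: Π has equation 42x + 35y + 21z = 112.
sin θ = |n·v| / (|n||v|) = |1064| / (√3430 · √400) = 0.90837.
θ ≈ 65.3°.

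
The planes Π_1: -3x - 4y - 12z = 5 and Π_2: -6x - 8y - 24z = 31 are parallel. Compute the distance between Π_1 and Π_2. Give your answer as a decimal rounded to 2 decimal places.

0.81

Rescale Π_2 by 1/2: -3x - 4y - 12z = 31/2. Then distance = |5 − (31/2)| / √169 ≈ 0.81.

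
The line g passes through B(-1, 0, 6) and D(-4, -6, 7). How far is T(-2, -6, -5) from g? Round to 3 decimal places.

A direction vector for g is D − B = (-3, -6, 1).
Taking (-1, 0, 6) on g with direction v = (-3, -6, 1): w = T − (-1, 0, 6) = (-1, -6, -11), and w × v = (-72, 34, -12).
Distance = |w × v| / |v| = √6484 / √46 ≈ 11.873.

11.873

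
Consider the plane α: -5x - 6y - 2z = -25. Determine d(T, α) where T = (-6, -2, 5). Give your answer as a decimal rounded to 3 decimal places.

7.070

n·T − d = (-5)·(-6) + (-6)·(-2) + (-2)·(5) − (-25) = 57; |n| = √65.
Distance = |57| / √65 = 57/√65 ≈ 7.070.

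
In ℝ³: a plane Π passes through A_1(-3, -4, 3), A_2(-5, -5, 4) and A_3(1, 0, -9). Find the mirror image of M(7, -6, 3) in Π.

A_1A_2 = (-2, -1, 1), A_1A_3 = (4, 4, -12); a normal to Π is A_1A_2 × A_1A_3 = (8, -20, -4).
Using A_1: Π has equation 8x - 20y - 4z = 44.
λ = (n·M − d)/|n|² = (164 − 44)/480 = 1/4.
Reflection = M − 2λn = (7, -6, 3) − (1/2)·(8, -20, -4) = (3, 4, 5).

(3, 4, 5)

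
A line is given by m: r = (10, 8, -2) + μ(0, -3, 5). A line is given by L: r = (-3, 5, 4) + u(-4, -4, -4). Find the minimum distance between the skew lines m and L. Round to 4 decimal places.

Common perpendicular direction n = (0, -3, 5) × (-4, -4, -4) = (32, -20, -12).
With w = (-3, 5, 4) − (10, 8, -2) = (-13, -3, 6), w · n = -428.
Distance = |w · n| / |n| = |-428| / √1568 ≈ 10.8086.

10.8086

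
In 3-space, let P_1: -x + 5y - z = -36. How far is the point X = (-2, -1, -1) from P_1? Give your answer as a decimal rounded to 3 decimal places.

n·X − d = (-1)·(-2) + (5)·(-1) + (-1)·(-1) − (-36) = 34; |n| = √27.
Distance = |34| / √27 = 34/√27 ≈ 6.543.

6.543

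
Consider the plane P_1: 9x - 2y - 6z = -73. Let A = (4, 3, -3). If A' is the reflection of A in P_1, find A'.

(-14, 7, 9)

λ = (n·A − d)/|n|² = (48 − (-73))/121 = 1.
Reflection = A − 2λn = (4, 3, -3) − 2·(9, -2, -6) = (-14, 7, 9).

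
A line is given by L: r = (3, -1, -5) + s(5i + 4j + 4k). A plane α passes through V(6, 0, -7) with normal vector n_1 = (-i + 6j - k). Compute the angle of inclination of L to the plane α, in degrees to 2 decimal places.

α: n_1·r = n_1·V gives -x + 6y - z = 1.
sin θ = |n·v| / (|n||v|) = |15| / (√38 · √57) = 0.32230.
θ ≈ 18.80°.

18.80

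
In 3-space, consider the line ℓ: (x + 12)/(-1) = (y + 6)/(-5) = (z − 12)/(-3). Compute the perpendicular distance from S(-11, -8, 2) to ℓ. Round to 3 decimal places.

7.845

ℓ has direction (-1, -5, -3) through (-12, -6, 12).
Taking (-12, -6, 12) on ℓ with direction v = (-1, -5, -3): w = S − (-12, -6, 12) = (1, -2, -10), and w × v = (-44, 13, -7).
Distance = |w × v| / |v| = √2154 / √35 ≈ 7.845.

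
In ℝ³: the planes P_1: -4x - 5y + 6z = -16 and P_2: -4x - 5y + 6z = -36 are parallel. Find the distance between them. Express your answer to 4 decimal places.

2.2792

Same normal n = (-4, -5, 6) with |n| = √77; distance = |-16 − (-36)| / |n| = 20/√77 ≈ 2.2792.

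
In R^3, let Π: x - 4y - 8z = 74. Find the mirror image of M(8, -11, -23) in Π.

(4, 5, 9)

λ = (n·M − d)/|n|² = (236 − 74)/81 = 2.
Reflection = M − 2λn = (8, -11, -23) − 4·(1, -4, -8) = (4, 5, 9).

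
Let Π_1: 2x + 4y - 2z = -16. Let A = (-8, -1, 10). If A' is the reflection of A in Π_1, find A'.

(-4, 7, 6)

λ = (n·A − d)/|n|² = (-40 − (-16))/24 = -1.
Reflection = A − 2λn = (-8, -1, 10) − (-2)·(2, 4, -2) = (-4, 7, 6).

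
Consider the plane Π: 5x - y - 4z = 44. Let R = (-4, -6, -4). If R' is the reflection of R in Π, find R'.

(6, -8, -12)

λ = (n·R − d)/|n|² = (2 − 44)/42 = -1.
Reflection = R − 2λn = (-4, -6, -4) − (-2)·(5, -1, -4) = (6, -8, -12).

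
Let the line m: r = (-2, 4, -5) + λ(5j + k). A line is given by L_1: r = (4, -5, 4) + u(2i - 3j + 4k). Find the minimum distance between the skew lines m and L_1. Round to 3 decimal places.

Common perpendicular direction n = (0, 5, 1) × (2, -3, 4) = (23, 2, -10).
With w = (4, -5, 4) − (-2, 4, -5) = (6, -9, 9), w · n = 30.
Distance = |w · n| / |n| = |30| / √633 ≈ 1.192.

1.192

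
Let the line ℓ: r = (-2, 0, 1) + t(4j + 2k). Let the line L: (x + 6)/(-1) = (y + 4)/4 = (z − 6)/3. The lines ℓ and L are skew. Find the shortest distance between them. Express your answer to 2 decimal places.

2.00

L has direction (-1, 4, 3) through (-6, -4, 6).
Common perpendicular direction n = (0, 4, 2) × (-1, 4, 3) = (4, -2, 4).
With w = (-6, -4, 6) − (-2, 0, 1) = (-4, -4, 5), w · n = 12.
Distance = |w · n| / |n| = |12| / √36 ≈ 2.00.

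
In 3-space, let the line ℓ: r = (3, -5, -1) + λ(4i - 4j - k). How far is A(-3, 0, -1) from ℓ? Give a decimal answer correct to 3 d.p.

1.528

Taking (3, -5, -1) on ℓ with direction v = (4, -4, -1): w = A − (3, -5, -1) = (-6, 5, 0), and w × v = (-5, -6, 4).
Distance = |w × v| / |v| = √77 / √33 ≈ 1.528.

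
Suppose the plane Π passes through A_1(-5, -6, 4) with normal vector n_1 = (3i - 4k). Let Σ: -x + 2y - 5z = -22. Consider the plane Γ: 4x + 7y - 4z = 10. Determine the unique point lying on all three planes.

(-1, 6, 7)

Π: n_1·r = n_1·A_1 gives 3x - 4z = -31.
Solving the 3×3 linear system 3x - 4z = -31, -x + 2y - 5z = -22, 4x + 7y - 4z = 10 (e.g. by elimination or Cramer's rule, determinant = 141) gives (-1, 6, 7).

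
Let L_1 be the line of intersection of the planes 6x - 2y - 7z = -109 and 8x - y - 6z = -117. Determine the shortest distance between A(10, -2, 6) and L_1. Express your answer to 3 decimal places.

Direction of L_1: (6, -2, -7) × (8, -1, -6) = (5, -20, 10).
A point on L_1: solving the two plane equations with x = -11 gives (-11, 11, 3).
Taking (-11, 11, 3) on L_1 with direction v = (5, -20, 10): w = A − (-11, 11, 3) = (21, -13, 3), and w × v = (-70, -195, -355).
Distance = |w × v| / |v| = √168950 / √525 ≈ 17.939.

17.939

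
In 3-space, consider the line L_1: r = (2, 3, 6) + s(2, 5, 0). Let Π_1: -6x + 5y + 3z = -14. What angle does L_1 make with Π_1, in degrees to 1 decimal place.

sin θ = |n·v| / (|n||v|) = |13| / (√70 · √29) = 0.28853.
θ ≈ 16.8°.

16.8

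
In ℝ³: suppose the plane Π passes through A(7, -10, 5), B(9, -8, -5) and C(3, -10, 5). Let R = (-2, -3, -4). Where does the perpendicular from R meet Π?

AB = (2, 2, -10), AC = (-4, 0, 0); a normal to Π is AB × AC = (0, 40, 8).
Using A: Π has equation 40y + 8z = -360.
Foot = R − λn with λ = (n·R − d)/|n|² = (-152 − (-360))/1664 = 1/8.
Foot = (-2, -3, -4) − (1/8)·(0, 40, 8) = (-2, -8, -5).

(-2, -8, -5)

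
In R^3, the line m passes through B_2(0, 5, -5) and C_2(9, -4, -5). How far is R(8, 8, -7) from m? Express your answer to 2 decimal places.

A direction vector for m is C_2 − B_2 = (9, -9, 0).
Taking (0, 5, -5) on m with direction v = (9, -9, 0): w = R − (0, 5, -5) = (8, 3, -2), and w × v = (-18, -18, -99).
Distance = |w × v| / |v| = √10449 / √162 ≈ 8.03.

8.03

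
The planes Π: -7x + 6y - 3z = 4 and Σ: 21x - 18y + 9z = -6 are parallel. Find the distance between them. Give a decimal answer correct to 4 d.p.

0.2063

Rescale Σ by 1/(-3): -7x + 6y - 3z = 2. Then distance = |4 − 2| / √94 ≈ 0.2063.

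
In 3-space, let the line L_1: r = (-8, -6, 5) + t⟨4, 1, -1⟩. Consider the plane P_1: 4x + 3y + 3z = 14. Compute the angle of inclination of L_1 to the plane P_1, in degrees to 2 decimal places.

sin θ = |n·v| / (|n||v|) = |16| / (√34 · √18) = 0.64676.
θ ≈ 40.30°.

40.30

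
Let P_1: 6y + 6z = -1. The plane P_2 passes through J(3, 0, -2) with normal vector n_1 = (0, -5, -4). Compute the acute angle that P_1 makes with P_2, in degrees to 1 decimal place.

P_2: n_1·r = n_1·J gives -5y - 4z = 8.
cos θ = |n₁·n₂| / (|n₁||n₂|) = |-54| / (√72 · √41).
θ = arccos(0.99388) ≈ 6.3°.

6.3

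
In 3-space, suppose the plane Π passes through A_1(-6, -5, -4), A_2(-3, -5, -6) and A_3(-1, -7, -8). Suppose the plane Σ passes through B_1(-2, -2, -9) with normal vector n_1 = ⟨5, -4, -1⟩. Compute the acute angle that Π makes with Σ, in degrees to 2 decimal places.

63.02

A_1A_2 = (3, 0, -2), A_1A_3 = (5, -2, -4); a normal to Π is A_1A_2 × A_1A_3 = (-4, 2, -6).
Using A_1: Π has equation -4x + 2y - 6z = 38.
Σ: n_1·r = n_1·B_1 gives 5x - 4y - z = 7.
cos θ = |n₁·n₂| / (|n₁||n₂|) = |-22| / (√56 · √42).
θ = arccos(0.45363) ≈ 63.02°.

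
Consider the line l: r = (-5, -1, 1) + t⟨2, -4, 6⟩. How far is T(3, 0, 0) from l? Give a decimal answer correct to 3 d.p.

8.084

Taking (-5, -1, 1) on l with direction v = (2, -4, 6): w = T − (-5, -1, 1) = (8, 1, -1), and w × v = (2, -50, -34).
Distance = |w × v| / |v| = √3660 / √56 ≈ 8.084.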